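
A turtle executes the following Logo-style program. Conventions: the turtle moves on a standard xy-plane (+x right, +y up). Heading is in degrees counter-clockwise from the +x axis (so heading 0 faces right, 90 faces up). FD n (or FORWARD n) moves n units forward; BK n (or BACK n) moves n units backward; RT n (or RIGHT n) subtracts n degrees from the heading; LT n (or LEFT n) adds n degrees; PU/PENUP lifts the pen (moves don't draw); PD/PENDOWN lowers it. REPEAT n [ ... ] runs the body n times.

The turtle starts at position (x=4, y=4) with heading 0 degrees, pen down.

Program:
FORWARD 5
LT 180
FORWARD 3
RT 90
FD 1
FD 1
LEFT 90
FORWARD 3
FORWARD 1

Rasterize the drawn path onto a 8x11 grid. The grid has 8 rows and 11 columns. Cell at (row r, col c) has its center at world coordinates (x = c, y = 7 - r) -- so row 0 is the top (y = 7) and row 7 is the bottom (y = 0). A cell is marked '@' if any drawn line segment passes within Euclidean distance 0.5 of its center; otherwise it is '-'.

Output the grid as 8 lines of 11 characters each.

Answer: -----------
--@@@@@----
------@----
----@@@@@@-
-----------
-----------
-----------
-----------

Derivation:
Segment 0: (4,4) -> (9,4)
Segment 1: (9,4) -> (6,4)
Segment 2: (6,4) -> (6,5)
Segment 3: (6,5) -> (6,6)
Segment 4: (6,6) -> (3,6)
Segment 5: (3,6) -> (2,6)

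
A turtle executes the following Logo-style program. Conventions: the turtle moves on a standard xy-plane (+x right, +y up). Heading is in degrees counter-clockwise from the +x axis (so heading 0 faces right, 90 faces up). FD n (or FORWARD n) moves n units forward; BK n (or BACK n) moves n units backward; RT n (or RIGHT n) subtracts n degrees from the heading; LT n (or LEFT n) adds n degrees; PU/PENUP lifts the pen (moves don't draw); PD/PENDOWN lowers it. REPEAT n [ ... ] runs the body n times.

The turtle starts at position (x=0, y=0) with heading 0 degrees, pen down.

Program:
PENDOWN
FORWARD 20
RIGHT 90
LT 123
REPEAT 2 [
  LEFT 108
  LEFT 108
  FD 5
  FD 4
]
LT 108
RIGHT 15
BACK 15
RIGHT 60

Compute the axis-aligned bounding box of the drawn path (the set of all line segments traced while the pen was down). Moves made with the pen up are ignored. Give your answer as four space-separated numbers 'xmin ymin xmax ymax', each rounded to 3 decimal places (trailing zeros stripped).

Answer: 0 -8.402 28.711 4.926

Derivation:
Executing turtle program step by step:
Start: pos=(0,0), heading=0, pen down
PD: pen down
FD 20: (0,0) -> (20,0) [heading=0, draw]
RT 90: heading 0 -> 270
LT 123: heading 270 -> 33
REPEAT 2 [
  -- iteration 1/2 --
  LT 108: heading 33 -> 141
  LT 108: heading 141 -> 249
  FD 5: (20,0) -> (18.208,-4.668) [heading=249, draw]
  FD 4: (18.208,-4.668) -> (16.775,-8.402) [heading=249, draw]
  -- iteration 2/2 --
  LT 108: heading 249 -> 357
  LT 108: heading 357 -> 105
  FD 5: (16.775,-8.402) -> (15.481,-3.573) [heading=105, draw]
  FD 4: (15.481,-3.573) -> (14.445,0.291) [heading=105, draw]
]
LT 108: heading 105 -> 213
RT 15: heading 213 -> 198
BK 15: (14.445,0.291) -> (28.711,4.926) [heading=198, draw]
RT 60: heading 198 -> 138
Final: pos=(28.711,4.926), heading=138, 6 segment(s) drawn

Segment endpoints: x in {0, 14.445, 15.481, 16.775, 18.208, 20, 28.711}, y in {-8.402, -4.668, -3.573, 0, 0.291, 4.926}
xmin=0, ymin=-8.402, xmax=28.711, ymax=4.926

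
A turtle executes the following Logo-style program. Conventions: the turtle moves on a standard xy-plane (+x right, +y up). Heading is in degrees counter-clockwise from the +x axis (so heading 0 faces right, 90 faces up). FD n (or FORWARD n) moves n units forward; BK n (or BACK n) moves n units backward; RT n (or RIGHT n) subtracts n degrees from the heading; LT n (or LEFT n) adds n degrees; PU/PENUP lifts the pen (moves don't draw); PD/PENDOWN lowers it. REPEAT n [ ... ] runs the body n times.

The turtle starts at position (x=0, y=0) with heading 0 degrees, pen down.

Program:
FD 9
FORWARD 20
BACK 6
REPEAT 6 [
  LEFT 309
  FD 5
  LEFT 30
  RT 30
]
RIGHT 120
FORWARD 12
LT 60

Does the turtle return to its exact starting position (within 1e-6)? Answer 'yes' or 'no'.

Executing turtle program step by step:
Start: pos=(0,0), heading=0, pen down
FD 9: (0,0) -> (9,0) [heading=0, draw]
FD 20: (9,0) -> (29,0) [heading=0, draw]
BK 6: (29,0) -> (23,0) [heading=0, draw]
REPEAT 6 [
  -- iteration 1/6 --
  LT 309: heading 0 -> 309
  FD 5: (23,0) -> (26.147,-3.886) [heading=309, draw]
  LT 30: heading 309 -> 339
  RT 30: heading 339 -> 309
  -- iteration 2/6 --
  LT 309: heading 309 -> 258
  FD 5: (26.147,-3.886) -> (25.107,-8.776) [heading=258, draw]
  LT 30: heading 258 -> 288
  RT 30: heading 288 -> 258
  -- iteration 3/6 --
  LT 309: heading 258 -> 207
  FD 5: (25.107,-8.776) -> (20.652,-11.046) [heading=207, draw]
  LT 30: heading 207 -> 237
  RT 30: heading 237 -> 207
  -- iteration 4/6 --
  LT 309: heading 207 -> 156
  FD 5: (20.652,-11.046) -> (16.084,-9.013) [heading=156, draw]
  LT 30: heading 156 -> 186
  RT 30: heading 186 -> 156
  -- iteration 5/6 --
  LT 309: heading 156 -> 105
  FD 5: (16.084,-9.013) -> (14.79,-4.183) [heading=105, draw]
  LT 30: heading 105 -> 135
  RT 30: heading 135 -> 105
  -- iteration 6/6 --
  LT 309: heading 105 -> 54
  FD 5: (14.79,-4.183) -> (17.729,-0.138) [heading=54, draw]
  LT 30: heading 54 -> 84
  RT 30: heading 84 -> 54
]
RT 120: heading 54 -> 294
FD 12: (17.729,-0.138) -> (22.61,-11.101) [heading=294, draw]
LT 60: heading 294 -> 354
Final: pos=(22.61,-11.101), heading=354, 10 segment(s) drawn

Start position: (0, 0)
Final position: (22.61, -11.101)
Distance = 25.188; >= 1e-6 -> NOT closed

Answer: no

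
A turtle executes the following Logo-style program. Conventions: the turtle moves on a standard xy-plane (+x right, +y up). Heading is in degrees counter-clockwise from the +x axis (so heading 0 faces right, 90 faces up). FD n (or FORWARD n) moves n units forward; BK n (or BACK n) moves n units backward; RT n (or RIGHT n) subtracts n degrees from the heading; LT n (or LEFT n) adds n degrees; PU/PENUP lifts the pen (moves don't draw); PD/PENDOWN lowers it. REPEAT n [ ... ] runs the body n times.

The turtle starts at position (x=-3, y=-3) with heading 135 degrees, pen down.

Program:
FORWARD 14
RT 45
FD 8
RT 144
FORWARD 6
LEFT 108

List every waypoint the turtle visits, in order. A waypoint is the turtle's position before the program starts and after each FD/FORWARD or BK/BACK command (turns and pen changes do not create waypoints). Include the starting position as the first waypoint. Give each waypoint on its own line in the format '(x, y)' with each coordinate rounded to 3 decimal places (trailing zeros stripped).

Executing turtle program step by step:
Start: pos=(-3,-3), heading=135, pen down
FD 14: (-3,-3) -> (-12.899,6.899) [heading=135, draw]
RT 45: heading 135 -> 90
FD 8: (-12.899,6.899) -> (-12.899,14.899) [heading=90, draw]
RT 144: heading 90 -> 306
FD 6: (-12.899,14.899) -> (-9.373,10.045) [heading=306, draw]
LT 108: heading 306 -> 54
Final: pos=(-9.373,10.045), heading=54, 3 segment(s) drawn
Waypoints (4 total):
(-3, -3)
(-12.899, 6.899)
(-12.899, 14.899)
(-9.373, 10.045)

Answer: (-3, -3)
(-12.899, 6.899)
(-12.899, 14.899)
(-9.373, 10.045)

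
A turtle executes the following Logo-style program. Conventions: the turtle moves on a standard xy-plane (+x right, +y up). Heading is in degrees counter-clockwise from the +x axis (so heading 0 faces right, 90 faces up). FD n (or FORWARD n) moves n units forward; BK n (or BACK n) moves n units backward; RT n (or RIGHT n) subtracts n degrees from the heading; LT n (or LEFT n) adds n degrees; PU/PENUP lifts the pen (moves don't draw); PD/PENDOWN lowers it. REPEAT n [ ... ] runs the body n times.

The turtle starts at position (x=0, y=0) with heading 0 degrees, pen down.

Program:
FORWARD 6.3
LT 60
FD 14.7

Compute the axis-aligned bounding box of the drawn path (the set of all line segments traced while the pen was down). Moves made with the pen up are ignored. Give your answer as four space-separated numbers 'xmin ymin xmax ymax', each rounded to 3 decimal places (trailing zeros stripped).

Executing turtle program step by step:
Start: pos=(0,0), heading=0, pen down
FD 6.3: (0,0) -> (6.3,0) [heading=0, draw]
LT 60: heading 0 -> 60
FD 14.7: (6.3,0) -> (13.65,12.731) [heading=60, draw]
Final: pos=(13.65,12.731), heading=60, 2 segment(s) drawn

Segment endpoints: x in {0, 6.3, 13.65}, y in {0, 12.731}
xmin=0, ymin=0, xmax=13.65, ymax=12.731

Answer: 0 0 13.65 12.731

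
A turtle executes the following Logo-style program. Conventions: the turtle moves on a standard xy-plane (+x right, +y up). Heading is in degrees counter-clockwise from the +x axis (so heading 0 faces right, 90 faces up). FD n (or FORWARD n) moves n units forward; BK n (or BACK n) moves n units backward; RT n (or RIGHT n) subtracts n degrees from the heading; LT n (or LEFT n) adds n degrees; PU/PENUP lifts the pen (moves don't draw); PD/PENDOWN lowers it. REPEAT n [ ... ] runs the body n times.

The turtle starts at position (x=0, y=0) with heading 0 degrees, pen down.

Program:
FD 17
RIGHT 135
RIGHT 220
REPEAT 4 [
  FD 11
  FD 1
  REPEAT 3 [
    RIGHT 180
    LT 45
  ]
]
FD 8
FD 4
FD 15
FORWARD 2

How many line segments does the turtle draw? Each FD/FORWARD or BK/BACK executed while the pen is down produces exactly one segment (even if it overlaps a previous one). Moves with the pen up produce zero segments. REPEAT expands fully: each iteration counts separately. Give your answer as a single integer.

Executing turtle program step by step:
Start: pos=(0,0), heading=0, pen down
FD 17: (0,0) -> (17,0) [heading=0, draw]
RT 135: heading 0 -> 225
RT 220: heading 225 -> 5
REPEAT 4 [
  -- iteration 1/4 --
  FD 11: (17,0) -> (27.958,0.959) [heading=5, draw]
  FD 1: (27.958,0.959) -> (28.954,1.046) [heading=5, draw]
  REPEAT 3 [
    -- iteration 1/3 --
    RT 180: heading 5 -> 185
    LT 45: heading 185 -> 230
    -- iteration 2/3 --
    RT 180: heading 230 -> 50
    LT 45: heading 50 -> 95
    -- iteration 3/3 --
    RT 180: heading 95 -> 275
    LT 45: heading 275 -> 320
  ]
  -- iteration 2/4 --
  FD 11: (28.954,1.046) -> (37.381,-6.025) [heading=320, draw]
  FD 1: (37.381,-6.025) -> (38.147,-6.668) [heading=320, draw]
  REPEAT 3 [
    -- iteration 1/3 --
    RT 180: heading 320 -> 140
    LT 45: heading 140 -> 185
    -- iteration 2/3 --
    RT 180: heading 185 -> 5
    LT 45: heading 5 -> 50
    -- iteration 3/3 --
    RT 180: heading 50 -> 230
    LT 45: heading 230 -> 275
  ]
  -- iteration 3/4 --
  FD 11: (38.147,-6.668) -> (39.106,-17.626) [heading=275, draw]
  FD 1: (39.106,-17.626) -> (39.193,-18.622) [heading=275, draw]
  REPEAT 3 [
    -- iteration 1/3 --
    RT 180: heading 275 -> 95
    LT 45: heading 95 -> 140
    -- iteration 2/3 --
    RT 180: heading 140 -> 320
    LT 45: heading 320 -> 5
    -- iteration 3/3 --
    RT 180: heading 5 -> 185
    LT 45: heading 185 -> 230
  ]
  -- iteration 4/4 --
  FD 11: (39.193,-18.622) -> (32.122,-27.048) [heading=230, draw]
  FD 1: (32.122,-27.048) -> (31.479,-27.814) [heading=230, draw]
  REPEAT 3 [
    -- iteration 1/3 --
    RT 180: heading 230 -> 50
    LT 45: heading 50 -> 95
    -- iteration 2/3 --
    RT 180: heading 95 -> 275
    LT 45: heading 275 -> 320
    -- iteration 3/3 --
    RT 180: heading 320 -> 140
    LT 45: heading 140 -> 185
  ]
]
FD 8: (31.479,-27.814) -> (23.51,-28.512) [heading=185, draw]
FD 4: (23.51,-28.512) -> (19.525,-28.86) [heading=185, draw]
FD 15: (19.525,-28.86) -> (4.582,-30.168) [heading=185, draw]
FD 2: (4.582,-30.168) -> (2.59,-30.342) [heading=185, draw]
Final: pos=(2.59,-30.342), heading=185, 13 segment(s) drawn
Segments drawn: 13

Answer: 13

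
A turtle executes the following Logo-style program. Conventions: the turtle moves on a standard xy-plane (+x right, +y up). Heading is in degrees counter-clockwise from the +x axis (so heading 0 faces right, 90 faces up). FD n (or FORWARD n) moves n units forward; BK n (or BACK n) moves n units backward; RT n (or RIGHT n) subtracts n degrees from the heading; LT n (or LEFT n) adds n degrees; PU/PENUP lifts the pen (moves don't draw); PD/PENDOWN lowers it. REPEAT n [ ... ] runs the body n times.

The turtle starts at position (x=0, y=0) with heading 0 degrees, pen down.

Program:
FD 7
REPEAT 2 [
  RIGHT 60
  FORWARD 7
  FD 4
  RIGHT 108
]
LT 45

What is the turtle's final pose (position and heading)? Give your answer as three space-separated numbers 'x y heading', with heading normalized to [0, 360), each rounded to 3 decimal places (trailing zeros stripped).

Answer: 5.14 -1.352 69

Derivation:
Executing turtle program step by step:
Start: pos=(0,0), heading=0, pen down
FD 7: (0,0) -> (7,0) [heading=0, draw]
REPEAT 2 [
  -- iteration 1/2 --
  RT 60: heading 0 -> 300
  FD 7: (7,0) -> (10.5,-6.062) [heading=300, draw]
  FD 4: (10.5,-6.062) -> (12.5,-9.526) [heading=300, draw]
  RT 108: heading 300 -> 192
  -- iteration 2/2 --
  RT 60: heading 192 -> 132
  FD 7: (12.5,-9.526) -> (7.816,-4.324) [heading=132, draw]
  FD 4: (7.816,-4.324) -> (5.14,-1.352) [heading=132, draw]
  RT 108: heading 132 -> 24
]
LT 45: heading 24 -> 69
Final: pos=(5.14,-1.352), heading=69, 5 segment(s) drawn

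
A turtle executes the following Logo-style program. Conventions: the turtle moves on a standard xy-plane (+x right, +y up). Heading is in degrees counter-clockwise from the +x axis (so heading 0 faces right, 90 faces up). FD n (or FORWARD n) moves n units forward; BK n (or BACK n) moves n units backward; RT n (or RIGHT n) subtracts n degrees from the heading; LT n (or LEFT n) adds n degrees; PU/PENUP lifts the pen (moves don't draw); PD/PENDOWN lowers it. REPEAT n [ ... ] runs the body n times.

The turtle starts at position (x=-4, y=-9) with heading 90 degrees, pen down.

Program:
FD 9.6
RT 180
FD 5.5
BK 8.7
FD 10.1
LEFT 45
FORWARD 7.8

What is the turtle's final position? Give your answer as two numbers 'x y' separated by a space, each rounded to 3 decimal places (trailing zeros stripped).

Executing turtle program step by step:
Start: pos=(-4,-9), heading=90, pen down
FD 9.6: (-4,-9) -> (-4,0.6) [heading=90, draw]
RT 180: heading 90 -> 270
FD 5.5: (-4,0.6) -> (-4,-4.9) [heading=270, draw]
BK 8.7: (-4,-4.9) -> (-4,3.8) [heading=270, draw]
FD 10.1: (-4,3.8) -> (-4,-6.3) [heading=270, draw]
LT 45: heading 270 -> 315
FD 7.8: (-4,-6.3) -> (1.515,-11.815) [heading=315, draw]
Final: pos=(1.515,-11.815), heading=315, 5 segment(s) drawn

Answer: 1.515 -11.815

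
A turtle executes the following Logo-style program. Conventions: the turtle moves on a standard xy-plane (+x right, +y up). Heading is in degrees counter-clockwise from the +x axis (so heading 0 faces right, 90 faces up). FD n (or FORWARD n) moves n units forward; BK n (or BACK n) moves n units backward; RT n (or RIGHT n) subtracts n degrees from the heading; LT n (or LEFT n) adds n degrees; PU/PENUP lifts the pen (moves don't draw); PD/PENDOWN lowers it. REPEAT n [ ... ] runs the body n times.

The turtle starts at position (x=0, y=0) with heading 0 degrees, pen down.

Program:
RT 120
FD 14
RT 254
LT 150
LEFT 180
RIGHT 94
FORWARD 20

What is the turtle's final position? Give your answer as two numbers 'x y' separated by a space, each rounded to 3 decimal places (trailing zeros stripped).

Executing turtle program step by step:
Start: pos=(0,0), heading=0, pen down
RT 120: heading 0 -> 240
FD 14: (0,0) -> (-7,-12.124) [heading=240, draw]
RT 254: heading 240 -> 346
LT 150: heading 346 -> 136
LT 180: heading 136 -> 316
RT 94: heading 316 -> 222
FD 20: (-7,-12.124) -> (-21.863,-25.507) [heading=222, draw]
Final: pos=(-21.863,-25.507), heading=222, 2 segment(s) drawn

Answer: -21.863 -25.507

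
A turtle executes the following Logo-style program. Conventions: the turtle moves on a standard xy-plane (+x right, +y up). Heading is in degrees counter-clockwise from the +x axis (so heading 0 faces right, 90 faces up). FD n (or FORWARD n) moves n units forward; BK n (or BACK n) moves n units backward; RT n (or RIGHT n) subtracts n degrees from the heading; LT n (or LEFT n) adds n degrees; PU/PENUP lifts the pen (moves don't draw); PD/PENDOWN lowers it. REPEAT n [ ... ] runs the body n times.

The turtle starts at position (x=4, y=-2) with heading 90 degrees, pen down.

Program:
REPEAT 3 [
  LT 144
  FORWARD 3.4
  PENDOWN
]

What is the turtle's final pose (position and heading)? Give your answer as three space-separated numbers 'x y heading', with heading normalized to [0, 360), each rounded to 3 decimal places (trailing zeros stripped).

Executing turtle program step by step:
Start: pos=(4,-2), heading=90, pen down
REPEAT 3 [
  -- iteration 1/3 --
  LT 144: heading 90 -> 234
  FD 3.4: (4,-2) -> (2.002,-4.751) [heading=234, draw]
  PD: pen down
  -- iteration 2/3 --
  LT 144: heading 234 -> 18
  FD 3.4: (2.002,-4.751) -> (5.235,-3.7) [heading=18, draw]
  PD: pen down
  -- iteration 3/3 --
  LT 144: heading 18 -> 162
  FD 3.4: (5.235,-3.7) -> (2.002,-2.649) [heading=162, draw]
  PD: pen down
]
Final: pos=(2.002,-2.649), heading=162, 3 segment(s) drawn

Answer: 2.002 -2.649 162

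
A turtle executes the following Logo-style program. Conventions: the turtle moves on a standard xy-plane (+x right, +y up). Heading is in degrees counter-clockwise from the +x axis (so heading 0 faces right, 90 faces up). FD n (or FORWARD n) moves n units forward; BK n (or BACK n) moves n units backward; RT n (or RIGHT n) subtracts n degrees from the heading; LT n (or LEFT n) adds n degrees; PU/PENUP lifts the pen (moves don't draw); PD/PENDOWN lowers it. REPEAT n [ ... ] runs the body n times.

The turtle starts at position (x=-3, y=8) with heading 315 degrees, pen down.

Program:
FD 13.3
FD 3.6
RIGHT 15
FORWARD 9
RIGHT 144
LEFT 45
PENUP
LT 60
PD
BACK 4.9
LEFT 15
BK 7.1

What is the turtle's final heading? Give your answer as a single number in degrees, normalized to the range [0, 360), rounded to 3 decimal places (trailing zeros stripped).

Answer: 276

Derivation:
Executing turtle program step by step:
Start: pos=(-3,8), heading=315, pen down
FD 13.3: (-3,8) -> (6.405,-1.405) [heading=315, draw]
FD 3.6: (6.405,-1.405) -> (8.95,-3.95) [heading=315, draw]
RT 15: heading 315 -> 300
FD 9: (8.95,-3.95) -> (13.45,-11.744) [heading=300, draw]
RT 144: heading 300 -> 156
LT 45: heading 156 -> 201
PU: pen up
LT 60: heading 201 -> 261
PD: pen down
BK 4.9: (13.45,-11.744) -> (14.217,-6.905) [heading=261, draw]
LT 15: heading 261 -> 276
BK 7.1: (14.217,-6.905) -> (13.474,0.156) [heading=276, draw]
Final: pos=(13.474,0.156), heading=276, 5 segment(s) drawn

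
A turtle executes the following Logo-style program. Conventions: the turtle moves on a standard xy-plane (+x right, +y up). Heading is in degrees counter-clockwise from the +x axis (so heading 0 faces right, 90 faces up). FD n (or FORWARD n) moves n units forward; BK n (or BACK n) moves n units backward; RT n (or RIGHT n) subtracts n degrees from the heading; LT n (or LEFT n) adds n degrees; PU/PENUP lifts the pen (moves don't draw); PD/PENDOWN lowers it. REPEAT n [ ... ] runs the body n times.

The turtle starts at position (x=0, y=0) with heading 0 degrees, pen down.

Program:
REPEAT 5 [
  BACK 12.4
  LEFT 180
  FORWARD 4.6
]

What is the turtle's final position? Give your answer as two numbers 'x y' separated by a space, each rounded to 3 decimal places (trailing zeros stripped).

Answer: -17 0

Derivation:
Executing turtle program step by step:
Start: pos=(0,0), heading=0, pen down
REPEAT 5 [
  -- iteration 1/5 --
  BK 12.4: (0,0) -> (-12.4,0) [heading=0, draw]
  LT 180: heading 0 -> 180
  FD 4.6: (-12.4,0) -> (-17,0) [heading=180, draw]
  -- iteration 2/5 --
  BK 12.4: (-17,0) -> (-4.6,0) [heading=180, draw]
  LT 180: heading 180 -> 0
  FD 4.6: (-4.6,0) -> (0,0) [heading=0, draw]
  -- iteration 3/5 --
  BK 12.4: (0,0) -> (-12.4,0) [heading=0, draw]
  LT 180: heading 0 -> 180
  FD 4.6: (-12.4,0) -> (-17,0) [heading=180, draw]
  -- iteration 4/5 --
  BK 12.4: (-17,0) -> (-4.6,0) [heading=180, draw]
  LT 180: heading 180 -> 0
  FD 4.6: (-4.6,0) -> (0,0) [heading=0, draw]
  -- iteration 5/5 --
  BK 12.4: (0,0) -> (-12.4,0) [heading=0, draw]
  LT 180: heading 0 -> 180
  FD 4.6: (-12.4,0) -> (-17,0) [heading=180, draw]
]
Final: pos=(-17,0), heading=180, 10 segment(s) drawn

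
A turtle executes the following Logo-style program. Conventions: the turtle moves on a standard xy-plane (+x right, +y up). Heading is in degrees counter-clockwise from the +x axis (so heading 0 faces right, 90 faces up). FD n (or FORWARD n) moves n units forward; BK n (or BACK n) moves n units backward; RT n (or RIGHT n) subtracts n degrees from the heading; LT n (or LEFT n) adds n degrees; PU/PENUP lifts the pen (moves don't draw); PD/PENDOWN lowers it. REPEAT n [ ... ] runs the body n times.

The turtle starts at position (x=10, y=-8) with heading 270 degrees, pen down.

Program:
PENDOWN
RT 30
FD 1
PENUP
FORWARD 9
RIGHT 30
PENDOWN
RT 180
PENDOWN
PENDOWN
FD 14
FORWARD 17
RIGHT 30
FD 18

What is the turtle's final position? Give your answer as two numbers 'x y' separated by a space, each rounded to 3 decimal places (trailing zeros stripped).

Answer: 49.847 -1.16

Derivation:
Executing turtle program step by step:
Start: pos=(10,-8), heading=270, pen down
PD: pen down
RT 30: heading 270 -> 240
FD 1: (10,-8) -> (9.5,-8.866) [heading=240, draw]
PU: pen up
FD 9: (9.5,-8.866) -> (5,-16.66) [heading=240, move]
RT 30: heading 240 -> 210
PD: pen down
RT 180: heading 210 -> 30
PD: pen down
PD: pen down
FD 14: (5,-16.66) -> (17.124,-9.66) [heading=30, draw]
FD 17: (17.124,-9.66) -> (31.847,-1.16) [heading=30, draw]
RT 30: heading 30 -> 0
FD 18: (31.847,-1.16) -> (49.847,-1.16) [heading=0, draw]
Final: pos=(49.847,-1.16), heading=0, 4 segment(s) drawn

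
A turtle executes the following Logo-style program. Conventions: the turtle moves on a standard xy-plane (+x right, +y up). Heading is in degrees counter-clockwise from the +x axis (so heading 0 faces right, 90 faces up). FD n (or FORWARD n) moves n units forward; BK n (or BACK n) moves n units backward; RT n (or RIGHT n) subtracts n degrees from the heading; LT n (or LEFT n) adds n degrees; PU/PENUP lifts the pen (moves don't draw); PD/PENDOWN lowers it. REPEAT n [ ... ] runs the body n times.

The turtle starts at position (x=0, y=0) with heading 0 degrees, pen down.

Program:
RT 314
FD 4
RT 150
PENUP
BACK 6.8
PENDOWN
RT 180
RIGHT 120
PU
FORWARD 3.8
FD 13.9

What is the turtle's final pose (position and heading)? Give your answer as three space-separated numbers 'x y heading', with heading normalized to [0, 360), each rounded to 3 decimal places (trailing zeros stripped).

Answer: 17.156 -2.82 316

Derivation:
Executing turtle program step by step:
Start: pos=(0,0), heading=0, pen down
RT 314: heading 0 -> 46
FD 4: (0,0) -> (2.779,2.877) [heading=46, draw]
RT 150: heading 46 -> 256
PU: pen up
BK 6.8: (2.779,2.877) -> (4.424,9.475) [heading=256, move]
PD: pen down
RT 180: heading 256 -> 76
RT 120: heading 76 -> 316
PU: pen up
FD 3.8: (4.424,9.475) -> (7.157,6.836) [heading=316, move]
FD 13.9: (7.157,6.836) -> (17.156,-2.82) [heading=316, move]
Final: pos=(17.156,-2.82), heading=316, 1 segment(s) drawn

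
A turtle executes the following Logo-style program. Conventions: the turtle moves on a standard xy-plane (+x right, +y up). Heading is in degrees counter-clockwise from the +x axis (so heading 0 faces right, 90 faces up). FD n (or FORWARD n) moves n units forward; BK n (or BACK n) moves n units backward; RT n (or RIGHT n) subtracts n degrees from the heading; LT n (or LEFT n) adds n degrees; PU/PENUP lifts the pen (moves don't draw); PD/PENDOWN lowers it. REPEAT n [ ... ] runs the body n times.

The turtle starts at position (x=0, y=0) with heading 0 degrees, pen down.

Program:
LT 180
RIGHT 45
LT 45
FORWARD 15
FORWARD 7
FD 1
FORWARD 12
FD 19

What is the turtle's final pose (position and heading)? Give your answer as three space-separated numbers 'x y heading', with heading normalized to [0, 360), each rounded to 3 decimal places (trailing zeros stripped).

Executing turtle program step by step:
Start: pos=(0,0), heading=0, pen down
LT 180: heading 0 -> 180
RT 45: heading 180 -> 135
LT 45: heading 135 -> 180
FD 15: (0,0) -> (-15,0) [heading=180, draw]
FD 7: (-15,0) -> (-22,0) [heading=180, draw]
FD 1: (-22,0) -> (-23,0) [heading=180, draw]
FD 12: (-23,0) -> (-35,0) [heading=180, draw]
FD 19: (-35,0) -> (-54,0) [heading=180, draw]
Final: pos=(-54,0), heading=180, 5 segment(s) drawn

Answer: -54 0 180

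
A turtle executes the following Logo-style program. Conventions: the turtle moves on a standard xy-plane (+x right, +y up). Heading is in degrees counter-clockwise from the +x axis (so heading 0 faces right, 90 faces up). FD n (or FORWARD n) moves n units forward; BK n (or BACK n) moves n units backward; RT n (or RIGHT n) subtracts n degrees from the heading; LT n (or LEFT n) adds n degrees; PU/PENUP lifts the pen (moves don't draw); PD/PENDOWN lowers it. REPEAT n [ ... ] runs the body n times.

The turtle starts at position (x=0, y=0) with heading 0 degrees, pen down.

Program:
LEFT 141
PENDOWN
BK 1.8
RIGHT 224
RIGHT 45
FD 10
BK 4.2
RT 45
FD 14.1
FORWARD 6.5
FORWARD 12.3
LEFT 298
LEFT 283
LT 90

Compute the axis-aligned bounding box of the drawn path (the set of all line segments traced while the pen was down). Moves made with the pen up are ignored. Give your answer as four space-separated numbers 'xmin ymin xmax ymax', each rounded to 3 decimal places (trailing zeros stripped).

Answer: -34.827 -9.713 1.399 0

Derivation:
Executing turtle program step by step:
Start: pos=(0,0), heading=0, pen down
LT 141: heading 0 -> 141
PD: pen down
BK 1.8: (0,0) -> (1.399,-1.133) [heading=141, draw]
RT 224: heading 141 -> 277
RT 45: heading 277 -> 232
FD 10: (1.399,-1.133) -> (-4.758,-9.013) [heading=232, draw]
BK 4.2: (-4.758,-9.013) -> (-2.172,-5.703) [heading=232, draw]
RT 45: heading 232 -> 187
FD 14.1: (-2.172,-5.703) -> (-16.167,-7.422) [heading=187, draw]
FD 6.5: (-16.167,-7.422) -> (-22.618,-8.214) [heading=187, draw]
FD 12.3: (-22.618,-8.214) -> (-34.827,-9.713) [heading=187, draw]
LT 298: heading 187 -> 125
LT 283: heading 125 -> 48
LT 90: heading 48 -> 138
Final: pos=(-34.827,-9.713), heading=138, 6 segment(s) drawn

Segment endpoints: x in {-34.827, -22.618, -16.167, -4.758, -2.172, 0, 1.399}, y in {-9.713, -9.013, -8.214, -7.422, -5.703, -1.133, 0}
xmin=-34.827, ymin=-9.713, xmax=1.399, ymax=0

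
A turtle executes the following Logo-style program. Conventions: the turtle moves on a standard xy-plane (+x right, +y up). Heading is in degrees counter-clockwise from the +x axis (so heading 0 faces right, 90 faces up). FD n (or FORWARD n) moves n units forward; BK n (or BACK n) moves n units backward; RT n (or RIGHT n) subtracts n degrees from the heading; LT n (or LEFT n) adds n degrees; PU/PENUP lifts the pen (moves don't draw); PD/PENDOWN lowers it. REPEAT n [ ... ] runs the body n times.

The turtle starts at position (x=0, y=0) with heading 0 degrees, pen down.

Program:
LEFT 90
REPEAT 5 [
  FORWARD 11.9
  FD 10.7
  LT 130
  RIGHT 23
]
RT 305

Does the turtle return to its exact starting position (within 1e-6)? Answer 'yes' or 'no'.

Answer: no

Derivation:
Executing turtle program step by step:
Start: pos=(0,0), heading=0, pen down
LT 90: heading 0 -> 90
REPEAT 5 [
  -- iteration 1/5 --
  FD 11.9: (0,0) -> (0,11.9) [heading=90, draw]
  FD 10.7: (0,11.9) -> (0,22.6) [heading=90, draw]
  LT 130: heading 90 -> 220
  RT 23: heading 220 -> 197
  -- iteration 2/5 --
  FD 11.9: (0,22.6) -> (-11.38,19.121) [heading=197, draw]
  FD 10.7: (-11.38,19.121) -> (-21.612,15.992) [heading=197, draw]
  LT 130: heading 197 -> 327
  RT 23: heading 327 -> 304
  -- iteration 3/5 --
  FD 11.9: (-21.612,15.992) -> (-14.958,6.127) [heading=304, draw]
  FD 10.7: (-14.958,6.127) -> (-8.975,-2.744) [heading=304, draw]
  LT 130: heading 304 -> 74
  RT 23: heading 74 -> 51
  -- iteration 4/5 --
  FD 11.9: (-8.975,-2.744) -> (-1.486,6.504) [heading=51, draw]
  FD 10.7: (-1.486,6.504) -> (5.248,14.82) [heading=51, draw]
  LT 130: heading 51 -> 181
  RT 23: heading 181 -> 158
  -- iteration 5/5 --
  FD 11.9: (5.248,14.82) -> (-5.786,19.277) [heading=158, draw]
  FD 10.7: (-5.786,19.277) -> (-15.706,23.286) [heading=158, draw]
  LT 130: heading 158 -> 288
  RT 23: heading 288 -> 265
]
RT 305: heading 265 -> 320
Final: pos=(-15.706,23.286), heading=320, 10 segment(s) drawn

Start position: (0, 0)
Final position: (-15.706, 23.286)
Distance = 28.088; >= 1e-6 -> NOT closed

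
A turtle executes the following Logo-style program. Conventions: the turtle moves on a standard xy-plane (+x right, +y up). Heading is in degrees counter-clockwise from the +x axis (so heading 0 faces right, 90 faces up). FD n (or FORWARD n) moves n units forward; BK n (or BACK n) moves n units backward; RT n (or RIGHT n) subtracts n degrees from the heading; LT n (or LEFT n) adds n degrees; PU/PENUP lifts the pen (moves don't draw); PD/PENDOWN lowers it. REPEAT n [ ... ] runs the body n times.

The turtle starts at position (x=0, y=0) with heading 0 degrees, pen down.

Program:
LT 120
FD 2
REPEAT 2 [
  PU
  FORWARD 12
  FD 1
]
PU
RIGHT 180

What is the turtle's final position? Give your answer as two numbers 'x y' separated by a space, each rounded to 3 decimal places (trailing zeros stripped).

Executing turtle program step by step:
Start: pos=(0,0), heading=0, pen down
LT 120: heading 0 -> 120
FD 2: (0,0) -> (-1,1.732) [heading=120, draw]
REPEAT 2 [
  -- iteration 1/2 --
  PU: pen up
  FD 12: (-1,1.732) -> (-7,12.124) [heading=120, move]
  FD 1: (-7,12.124) -> (-7.5,12.99) [heading=120, move]
  -- iteration 2/2 --
  PU: pen up
  FD 12: (-7.5,12.99) -> (-13.5,23.383) [heading=120, move]
  FD 1: (-13.5,23.383) -> (-14,24.249) [heading=120, move]
]
PU: pen up
RT 180: heading 120 -> 300
Final: pos=(-14,24.249), heading=300, 1 segment(s) drawn

Answer: -14 24.249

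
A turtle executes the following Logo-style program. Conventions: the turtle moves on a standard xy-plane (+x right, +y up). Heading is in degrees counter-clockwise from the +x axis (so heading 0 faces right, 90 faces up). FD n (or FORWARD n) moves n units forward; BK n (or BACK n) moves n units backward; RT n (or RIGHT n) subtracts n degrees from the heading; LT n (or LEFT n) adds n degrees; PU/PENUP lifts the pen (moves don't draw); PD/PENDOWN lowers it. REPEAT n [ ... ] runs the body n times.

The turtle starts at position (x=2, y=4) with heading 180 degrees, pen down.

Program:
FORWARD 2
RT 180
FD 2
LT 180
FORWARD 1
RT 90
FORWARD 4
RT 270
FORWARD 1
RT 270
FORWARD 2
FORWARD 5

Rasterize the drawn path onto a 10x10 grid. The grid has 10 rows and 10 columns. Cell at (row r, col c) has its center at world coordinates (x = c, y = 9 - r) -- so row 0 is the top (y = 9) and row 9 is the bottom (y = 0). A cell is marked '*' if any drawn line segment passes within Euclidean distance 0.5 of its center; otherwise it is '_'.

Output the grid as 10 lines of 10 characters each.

Segment 0: (2,4) -> (0,4)
Segment 1: (0,4) -> (2,4)
Segment 2: (2,4) -> (1,4)
Segment 3: (1,4) -> (1,8)
Segment 4: (1,8) -> (0,8)
Segment 5: (0,8) -> (0,6)
Segment 6: (0,6) -> (0,1)

Answer: __________
**________
**________
**________
**________
***_______
*_________
*_________
*_________
__________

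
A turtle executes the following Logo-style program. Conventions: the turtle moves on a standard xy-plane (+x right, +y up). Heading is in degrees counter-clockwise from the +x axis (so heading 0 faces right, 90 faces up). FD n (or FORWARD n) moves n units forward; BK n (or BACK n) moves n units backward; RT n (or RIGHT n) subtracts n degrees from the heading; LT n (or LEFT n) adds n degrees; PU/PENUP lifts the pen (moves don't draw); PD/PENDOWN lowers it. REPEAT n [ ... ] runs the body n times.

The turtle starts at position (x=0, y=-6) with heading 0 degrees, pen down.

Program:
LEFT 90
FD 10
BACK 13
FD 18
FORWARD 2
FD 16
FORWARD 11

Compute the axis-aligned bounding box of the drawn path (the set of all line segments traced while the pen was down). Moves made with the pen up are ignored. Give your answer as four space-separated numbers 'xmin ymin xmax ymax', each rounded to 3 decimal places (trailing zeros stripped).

Executing turtle program step by step:
Start: pos=(0,-6), heading=0, pen down
LT 90: heading 0 -> 90
FD 10: (0,-6) -> (0,4) [heading=90, draw]
BK 13: (0,4) -> (0,-9) [heading=90, draw]
FD 18: (0,-9) -> (0,9) [heading=90, draw]
FD 2: (0,9) -> (0,11) [heading=90, draw]
FD 16: (0,11) -> (0,27) [heading=90, draw]
FD 11: (0,27) -> (0,38) [heading=90, draw]
Final: pos=(0,38), heading=90, 6 segment(s) drawn

Segment endpoints: x in {0, 0, 0, 0, 0, 0, 0}, y in {-9, -6, 4, 9, 11, 27, 38}
xmin=0, ymin=-9, xmax=0, ymax=38

Answer: 0 -9 0 38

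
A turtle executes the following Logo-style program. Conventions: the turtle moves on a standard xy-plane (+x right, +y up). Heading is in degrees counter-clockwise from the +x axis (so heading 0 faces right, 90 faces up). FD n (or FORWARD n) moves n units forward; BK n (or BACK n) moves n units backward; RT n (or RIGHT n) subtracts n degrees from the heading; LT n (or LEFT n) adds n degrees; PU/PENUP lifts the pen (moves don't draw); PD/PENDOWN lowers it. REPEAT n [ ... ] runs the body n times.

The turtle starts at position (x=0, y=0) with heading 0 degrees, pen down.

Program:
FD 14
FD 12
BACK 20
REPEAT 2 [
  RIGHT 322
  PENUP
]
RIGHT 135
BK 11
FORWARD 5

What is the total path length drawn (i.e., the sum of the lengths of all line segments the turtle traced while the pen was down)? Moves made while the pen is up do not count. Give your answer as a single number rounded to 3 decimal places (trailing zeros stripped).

Executing turtle program step by step:
Start: pos=(0,0), heading=0, pen down
FD 14: (0,0) -> (14,0) [heading=0, draw]
FD 12: (14,0) -> (26,0) [heading=0, draw]
BK 20: (26,0) -> (6,0) [heading=0, draw]
REPEAT 2 [
  -- iteration 1/2 --
  RT 322: heading 0 -> 38
  PU: pen up
  -- iteration 2/2 --
  RT 322: heading 38 -> 76
  PU: pen up
]
RT 135: heading 76 -> 301
BK 11: (6,0) -> (0.335,9.429) [heading=301, move]
FD 5: (0.335,9.429) -> (2.91,5.143) [heading=301, move]
Final: pos=(2.91,5.143), heading=301, 3 segment(s) drawn

Segment lengths:
  seg 1: (0,0) -> (14,0), length = 14
  seg 2: (14,0) -> (26,0), length = 12
  seg 3: (26,0) -> (6,0), length = 20
Total = 46

Answer: 46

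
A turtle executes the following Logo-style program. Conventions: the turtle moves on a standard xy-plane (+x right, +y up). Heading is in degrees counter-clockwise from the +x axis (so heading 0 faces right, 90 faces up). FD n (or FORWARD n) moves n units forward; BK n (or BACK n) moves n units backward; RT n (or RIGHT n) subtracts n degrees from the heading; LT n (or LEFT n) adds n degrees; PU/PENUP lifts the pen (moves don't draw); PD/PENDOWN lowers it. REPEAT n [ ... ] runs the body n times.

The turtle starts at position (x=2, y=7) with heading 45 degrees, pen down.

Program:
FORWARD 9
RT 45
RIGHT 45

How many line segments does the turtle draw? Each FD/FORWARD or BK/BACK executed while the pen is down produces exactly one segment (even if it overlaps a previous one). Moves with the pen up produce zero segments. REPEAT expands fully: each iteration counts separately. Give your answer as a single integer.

Answer: 1

Derivation:
Executing turtle program step by step:
Start: pos=(2,7), heading=45, pen down
FD 9: (2,7) -> (8.364,13.364) [heading=45, draw]
RT 45: heading 45 -> 0
RT 45: heading 0 -> 315
Final: pos=(8.364,13.364), heading=315, 1 segment(s) drawn
Segments drawn: 1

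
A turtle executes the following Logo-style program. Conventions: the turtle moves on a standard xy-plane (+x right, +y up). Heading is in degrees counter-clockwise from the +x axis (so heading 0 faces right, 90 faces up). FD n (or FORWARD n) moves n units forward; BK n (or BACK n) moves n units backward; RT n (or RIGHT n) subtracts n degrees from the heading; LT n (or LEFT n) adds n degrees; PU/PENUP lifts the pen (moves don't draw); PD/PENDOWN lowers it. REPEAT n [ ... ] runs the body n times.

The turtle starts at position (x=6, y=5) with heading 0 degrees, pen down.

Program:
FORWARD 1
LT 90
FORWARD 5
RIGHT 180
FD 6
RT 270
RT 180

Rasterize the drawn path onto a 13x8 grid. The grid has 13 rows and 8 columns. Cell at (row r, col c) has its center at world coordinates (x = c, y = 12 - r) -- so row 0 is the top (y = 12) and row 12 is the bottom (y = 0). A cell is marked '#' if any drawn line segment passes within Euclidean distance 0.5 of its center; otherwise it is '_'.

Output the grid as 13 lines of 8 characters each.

Answer: ________
________
_______#
_______#
_______#
_______#
_______#
______##
_______#
________
________
________
________

Derivation:
Segment 0: (6,5) -> (7,5)
Segment 1: (7,5) -> (7,10)
Segment 2: (7,10) -> (7,4)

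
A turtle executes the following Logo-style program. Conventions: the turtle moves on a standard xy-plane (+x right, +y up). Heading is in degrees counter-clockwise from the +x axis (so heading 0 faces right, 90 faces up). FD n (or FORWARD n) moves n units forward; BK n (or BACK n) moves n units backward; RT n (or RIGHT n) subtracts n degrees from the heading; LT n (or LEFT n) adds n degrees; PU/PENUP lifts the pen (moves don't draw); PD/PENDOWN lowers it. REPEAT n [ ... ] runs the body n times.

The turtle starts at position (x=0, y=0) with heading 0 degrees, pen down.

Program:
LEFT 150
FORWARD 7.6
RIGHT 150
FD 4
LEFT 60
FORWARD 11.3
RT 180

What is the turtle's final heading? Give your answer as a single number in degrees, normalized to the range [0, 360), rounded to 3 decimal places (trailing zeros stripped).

Answer: 240

Derivation:
Executing turtle program step by step:
Start: pos=(0,0), heading=0, pen down
LT 150: heading 0 -> 150
FD 7.6: (0,0) -> (-6.582,3.8) [heading=150, draw]
RT 150: heading 150 -> 0
FD 4: (-6.582,3.8) -> (-2.582,3.8) [heading=0, draw]
LT 60: heading 0 -> 60
FD 11.3: (-2.582,3.8) -> (3.068,13.586) [heading=60, draw]
RT 180: heading 60 -> 240
Final: pos=(3.068,13.586), heading=240, 3 segment(s) drawn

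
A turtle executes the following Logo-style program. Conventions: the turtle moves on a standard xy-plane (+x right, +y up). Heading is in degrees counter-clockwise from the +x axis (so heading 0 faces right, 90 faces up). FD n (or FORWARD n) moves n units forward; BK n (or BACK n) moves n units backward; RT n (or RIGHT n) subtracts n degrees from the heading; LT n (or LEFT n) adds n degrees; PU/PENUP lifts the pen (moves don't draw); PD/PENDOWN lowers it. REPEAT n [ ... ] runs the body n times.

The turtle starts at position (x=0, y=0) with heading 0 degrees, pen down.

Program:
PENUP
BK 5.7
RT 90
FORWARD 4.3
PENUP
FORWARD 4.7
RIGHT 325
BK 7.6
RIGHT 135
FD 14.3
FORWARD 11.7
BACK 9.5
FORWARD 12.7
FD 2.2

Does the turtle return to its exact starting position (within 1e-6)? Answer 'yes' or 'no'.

Executing turtle program step by step:
Start: pos=(0,0), heading=0, pen down
PU: pen up
BK 5.7: (0,0) -> (-5.7,0) [heading=0, move]
RT 90: heading 0 -> 270
FD 4.3: (-5.7,0) -> (-5.7,-4.3) [heading=270, move]
PU: pen up
FD 4.7: (-5.7,-4.3) -> (-5.7,-9) [heading=270, move]
RT 325: heading 270 -> 305
BK 7.6: (-5.7,-9) -> (-10.059,-2.774) [heading=305, move]
RT 135: heading 305 -> 170
FD 14.3: (-10.059,-2.774) -> (-24.142,-0.291) [heading=170, move]
FD 11.7: (-24.142,-0.291) -> (-35.664,1.74) [heading=170, move]
BK 9.5: (-35.664,1.74) -> (-26.309,0.091) [heading=170, move]
FD 12.7: (-26.309,0.091) -> (-38.816,2.296) [heading=170, move]
FD 2.2: (-38.816,2.296) -> (-40.982,2.678) [heading=170, move]
Final: pos=(-40.982,2.678), heading=170, 0 segment(s) drawn

Start position: (0, 0)
Final position: (-40.982, 2.678)
Distance = 41.07; >= 1e-6 -> NOT closed

Answer: no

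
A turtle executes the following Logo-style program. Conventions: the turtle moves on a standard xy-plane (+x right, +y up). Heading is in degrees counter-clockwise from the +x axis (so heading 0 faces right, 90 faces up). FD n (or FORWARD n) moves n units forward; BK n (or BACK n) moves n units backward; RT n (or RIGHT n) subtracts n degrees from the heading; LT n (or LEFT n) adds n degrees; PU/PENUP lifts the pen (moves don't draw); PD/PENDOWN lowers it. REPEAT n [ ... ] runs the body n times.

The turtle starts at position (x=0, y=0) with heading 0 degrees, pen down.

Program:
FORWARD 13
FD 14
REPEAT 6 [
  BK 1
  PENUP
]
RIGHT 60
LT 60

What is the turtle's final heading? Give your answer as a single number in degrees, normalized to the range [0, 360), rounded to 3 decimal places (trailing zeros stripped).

Executing turtle program step by step:
Start: pos=(0,0), heading=0, pen down
FD 13: (0,0) -> (13,0) [heading=0, draw]
FD 14: (13,0) -> (27,0) [heading=0, draw]
REPEAT 6 [
  -- iteration 1/6 --
  BK 1: (27,0) -> (26,0) [heading=0, draw]
  PU: pen up
  -- iteration 2/6 --
  BK 1: (26,0) -> (25,0) [heading=0, move]
  PU: pen up
  -- iteration 3/6 --
  BK 1: (25,0) -> (24,0) [heading=0, move]
  PU: pen up
  -- iteration 4/6 --
  BK 1: (24,0) -> (23,0) [heading=0, move]
  PU: pen up
  -- iteration 5/6 --
  BK 1: (23,0) -> (22,0) [heading=0, move]
  PU: pen up
  -- iteration 6/6 --
  BK 1: (22,0) -> (21,0) [heading=0, move]
  PU: pen up
]
RT 60: heading 0 -> 300
LT 60: heading 300 -> 0
Final: pos=(21,0), heading=0, 3 segment(s) drawn

Answer: 0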